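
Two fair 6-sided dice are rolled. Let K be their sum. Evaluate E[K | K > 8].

10

P(K > 8) = 5/18.
Σ over the event: 9·1/9 + 10·1/12 + 11·1/18 + 12·1/36 = 25/9.
E[K | K > 8] = (25/9) / (5/18) = 10.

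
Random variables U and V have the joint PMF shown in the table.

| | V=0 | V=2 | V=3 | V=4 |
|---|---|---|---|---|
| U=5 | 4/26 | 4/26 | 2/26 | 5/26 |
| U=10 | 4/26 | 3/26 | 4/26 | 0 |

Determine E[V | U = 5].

34/15

P(U = 5) = 15/26.
Σ V·P over the event = 0·(4/26) + 2·(4/26) + 3·(2/26) + 4·(5/26) = 17/13.
E[V | U = 5] = (17/13) / (15/26) = 34/15.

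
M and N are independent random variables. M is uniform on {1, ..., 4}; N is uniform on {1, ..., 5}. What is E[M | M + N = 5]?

5/2

Outcomes with M + N = 5: (1,4), (2,3), (3,2), (4,1), each with probability 1/20.
E[M | M + N = 5] = (1 + 2 + 3 + 4) / 4 = 5/2.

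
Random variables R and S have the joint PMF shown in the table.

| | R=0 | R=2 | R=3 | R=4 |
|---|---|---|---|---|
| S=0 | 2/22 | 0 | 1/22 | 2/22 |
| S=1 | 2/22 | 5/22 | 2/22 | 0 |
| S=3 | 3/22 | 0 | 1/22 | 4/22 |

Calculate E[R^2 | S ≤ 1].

P(S ≤ 1) = 7/11.
Σ R^2·P over the event = 0·(2/22) + 0·(2/22) + 4·(5/22) + 9·(1/22) + 9·(2/22) + 16·(2/22) = 79/22.
E[R^2 | S ≤ 1] = (79/22) / (7/11) = 79/14.

79/14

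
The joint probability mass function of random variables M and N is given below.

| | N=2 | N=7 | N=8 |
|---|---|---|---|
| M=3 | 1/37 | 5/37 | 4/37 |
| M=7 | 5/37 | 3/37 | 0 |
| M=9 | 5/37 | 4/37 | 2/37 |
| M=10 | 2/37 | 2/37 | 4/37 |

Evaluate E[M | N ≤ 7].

P(N ≤ 7) = 27/37.
Σ M·P over the event = 3·(1/37) + 3·(5/37) + 7·(5/37) + 7·(3/37) + 9·(5/37) + 9·(4/37) + 10·(2/37) + 10·(2/37) = 195/37.
E[M | N ≤ 7] = (195/37) / (27/37) = 65/9.

65/9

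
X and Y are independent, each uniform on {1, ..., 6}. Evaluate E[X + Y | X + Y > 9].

32/3

P(X + Y > 9) = 1/6.
Summing (X+Y)·P(x,y) over outcomes with X + Y > 9 gives 16/9.
E[X + Y | X + Y > 9] = (16/9) / (1/6) = 32/3.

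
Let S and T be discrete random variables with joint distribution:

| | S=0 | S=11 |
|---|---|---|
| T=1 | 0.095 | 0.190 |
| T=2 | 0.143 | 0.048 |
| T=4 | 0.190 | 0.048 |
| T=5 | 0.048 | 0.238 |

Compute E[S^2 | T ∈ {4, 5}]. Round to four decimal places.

66.0420

P(T ∈ {4, 5}) = 0.524.
Σ S^2·P over the event = 0·(0.190) + 0·(0.048) + 121·(0.048) + 121·(0.238) = 34.606.
E[S^2 | T ∈ {4, 5}] = (34.606) / (0.524) = 66.0420.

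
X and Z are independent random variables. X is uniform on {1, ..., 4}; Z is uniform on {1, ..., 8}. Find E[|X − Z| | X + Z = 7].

Outcomes with X + Z = 7: (1,6), (2,5), (3,4), (4,3), each with probability 1/32.
E[|X − Z| | X + Z = 7] = (5 + 3 + 1 + 1) / 4 = 5/2.

5/2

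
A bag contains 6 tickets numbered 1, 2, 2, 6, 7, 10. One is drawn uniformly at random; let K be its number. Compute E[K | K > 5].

23/3

P(K > 5) = 1/2.
Σ over the event: 6·1/6 + 7·1/6 + 10·1/6 = 23/6.
E[K | K > 5] = (23/6) / (1/2) = 23/3.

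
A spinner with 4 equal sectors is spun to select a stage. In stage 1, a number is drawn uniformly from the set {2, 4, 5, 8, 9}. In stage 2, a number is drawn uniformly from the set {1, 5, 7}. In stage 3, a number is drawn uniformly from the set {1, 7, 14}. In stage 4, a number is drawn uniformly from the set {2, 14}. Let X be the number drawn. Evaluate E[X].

379/60

E[X | stage 1] = (2+4+5+8+9)/5 = 28/5.
E[X | stage 2] = (1+5+7)/3 = 13/3.
E[X | stage 3] = (1+7+14)/3 = 22/3.
E[X | stage 4] = (2+14)/2 = 8.
E[X] = (1/4)·(28/5) + (1/4)·(13/3) + (1/4)·(22/3) + (1/4)·(8) = 379/60.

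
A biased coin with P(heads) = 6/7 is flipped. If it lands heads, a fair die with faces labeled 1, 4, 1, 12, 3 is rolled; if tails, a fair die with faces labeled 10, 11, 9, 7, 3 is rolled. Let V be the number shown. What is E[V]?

166/35

E[V | heads] = (1+4+1+12+3)/5 = 21/5.
E[V | tails] = (10+11+9+7+3)/5 = 8.
By the law of total expectation,
E[V] = (6/7)·(21/5) + (1/7)·(8) = 166/35.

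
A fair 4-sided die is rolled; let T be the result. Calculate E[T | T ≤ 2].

3/2

Given T ≤ 2, T is equally likely to be any of {1, 2}.
E[T | T ≤ 2] = (1 + 2) / 2 = 3/2.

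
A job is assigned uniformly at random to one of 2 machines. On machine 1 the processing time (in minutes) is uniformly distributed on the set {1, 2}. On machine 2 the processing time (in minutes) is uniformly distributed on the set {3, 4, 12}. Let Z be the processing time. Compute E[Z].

47/12

E[Z | machine 1] = (1+2)/2 = 3/2.
E[Z | machine 2] = (3+4+12)/3 = 19/3.
By the law of total expectation,
E[Z] = (1/2)·(3/2) + (1/2)·(19/3) = 47/12.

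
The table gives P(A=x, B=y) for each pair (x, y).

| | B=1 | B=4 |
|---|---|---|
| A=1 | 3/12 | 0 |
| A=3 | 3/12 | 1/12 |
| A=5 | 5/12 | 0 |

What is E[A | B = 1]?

P(B = 1) = 11/12.
Σ A·P over the event = 1·(3/12) + 3·(3/12) + 5·(5/12) = 37/12.
E[A | B = 1] = (37/12) / (11/12) = 37/11.

37/11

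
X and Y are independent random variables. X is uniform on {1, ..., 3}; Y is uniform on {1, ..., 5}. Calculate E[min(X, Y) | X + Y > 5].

7/3

Outcomes with X + Y > 5: (1,5), (2,4), (2,5), (3,3), (3,4), (3,5), each with probability 1/15.
E[min(X, Y) | X + Y > 5] = (1 + 2 + 2 + 3 + 3 + 3) / 6 = 7/3.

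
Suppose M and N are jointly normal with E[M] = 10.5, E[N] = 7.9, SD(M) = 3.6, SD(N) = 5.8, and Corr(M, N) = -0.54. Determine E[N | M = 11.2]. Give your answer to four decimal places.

The regression of N on M has slope ρ·σ_N/σ_M and passes through (μ_M, μ_N).
E[N | M=11.2] = 7.9 + (-0.54)·(5.8/3.6)·(11.2 − (10.5)) = 7.9 + (-0.87)·(0.7) = 7.2910.

7.2910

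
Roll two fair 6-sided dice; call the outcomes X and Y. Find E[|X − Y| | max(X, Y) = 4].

12/7

Outcomes with max(X, Y) = 4: (1,4), (2,4), (3,4), (4,1), (4,2), (4,3), (4,4), each with probability 1/36.
E[|X − Y| | max(X, Y) = 4] = (3 + 2 + 1 + 3 + 2 + 1 + 0) / 7 = 12/7.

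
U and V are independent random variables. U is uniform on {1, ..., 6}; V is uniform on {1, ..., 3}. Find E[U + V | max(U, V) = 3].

24/5

Outcomes with max(U, V) = 3: (1,3), (2,3), (3,1), (3,2), (3,3), each with probability 1/18.
E[U + V | max(U, V) = 3] = (4 + 5 + 4 + 5 + 6) / 5 = 24/5.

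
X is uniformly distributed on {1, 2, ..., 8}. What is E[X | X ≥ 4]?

Given X ≥ 4, X is equally likely to be any of {4, 5, 6, 7, 8}.
E[X | X ≥ 4] = (4 + 5 + 6 + 7 + 8) / 5 = 6.

6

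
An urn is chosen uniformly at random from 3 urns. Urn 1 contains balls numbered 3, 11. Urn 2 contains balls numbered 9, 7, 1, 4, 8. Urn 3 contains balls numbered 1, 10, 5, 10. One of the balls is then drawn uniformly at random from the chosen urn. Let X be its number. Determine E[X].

E[X | urn 1] = (3+11)/2 = 7.
E[X | urn 2] = (9+7+1+4+8)/5 = 29/5.
E[X | urn 3] = (1+10+5+10)/4 = 13/2.
E[X] = (1/3)·(7) + (1/3)·(29/5) + (1/3)·(13/2) = 193/30.

193/30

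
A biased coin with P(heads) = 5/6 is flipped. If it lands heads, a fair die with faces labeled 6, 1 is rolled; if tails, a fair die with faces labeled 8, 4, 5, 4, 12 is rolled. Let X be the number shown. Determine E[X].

241/60

E[X | heads] = (6+1)/2 = 7/2.
E[X | tails] = (8+4+5+4+12)/5 = 33/5.
By the law of total expectation,
E[X] = (5/6)·(7/2) + (1/6)·(33/5) = 241/60.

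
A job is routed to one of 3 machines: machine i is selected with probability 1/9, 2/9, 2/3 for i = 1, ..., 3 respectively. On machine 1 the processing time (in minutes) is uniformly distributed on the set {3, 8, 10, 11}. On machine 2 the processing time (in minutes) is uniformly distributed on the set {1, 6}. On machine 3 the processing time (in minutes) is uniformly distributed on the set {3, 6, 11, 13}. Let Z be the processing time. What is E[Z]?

E[Z | machine 1] = (3+8+10+11)/4 = 8.
E[Z | machine 2] = (1+6)/2 = 7/2.
E[Z | machine 3] = (3+6+11+13)/4 = 33/4.
By the law of total expectation,
E[Z] = (1/9)·(8) + (2/9)·(7/2) + (2/3)·(33/4) = 43/6.

43/6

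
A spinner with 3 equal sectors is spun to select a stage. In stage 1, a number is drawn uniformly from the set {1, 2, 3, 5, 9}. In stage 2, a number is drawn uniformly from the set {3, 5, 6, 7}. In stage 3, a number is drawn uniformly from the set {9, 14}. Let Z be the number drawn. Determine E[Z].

83/12

E[Z | stage 1] = (1+2+3+5+9)/5 = 4.
E[Z | stage 2] = (3+5+6+7)/4 = 21/4.
E[Z | stage 3] = (9+14)/2 = 23/2.
By the law of total expectation,
E[Z] = (1/3)·(4) + (1/3)·(21/4) + (1/3)·(23/2) = 83/12.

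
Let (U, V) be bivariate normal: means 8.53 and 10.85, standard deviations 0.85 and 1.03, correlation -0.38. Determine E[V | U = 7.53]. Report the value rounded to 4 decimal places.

E[V | U=x] = μ_V + ρ(σ_V/σ_U)(x − μ_U) for jointly normal variables.
E[V | U=7.53] = 10.85 + (-0.38)·(1.03/0.85)·(7.53 − (8.53)) = 10.85 + (-0.46047)·(-1) = 11.3105.

11.3105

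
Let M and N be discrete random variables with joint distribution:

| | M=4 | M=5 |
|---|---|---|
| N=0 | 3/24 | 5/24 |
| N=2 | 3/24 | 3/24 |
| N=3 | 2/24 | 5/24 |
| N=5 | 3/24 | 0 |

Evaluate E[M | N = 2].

P(N = 2) = 1/4.
Σ M·P over the event = 4·(3/24) + 5·(3/24) = 9/8.
E[M | N = 2] = (9/8) / (1/4) = 9/2.

9/2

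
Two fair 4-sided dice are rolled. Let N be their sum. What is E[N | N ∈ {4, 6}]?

P(N ∈ {4, 6}) = 3/8.
Σ over the event: 4·3/16 + 6·3/16 = 15/8.
E[N | N ∈ {4, 6}] = (15/8) / (3/8) = 5.

5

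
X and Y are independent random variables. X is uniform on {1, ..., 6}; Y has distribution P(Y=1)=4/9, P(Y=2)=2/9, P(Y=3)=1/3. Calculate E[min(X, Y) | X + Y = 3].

P(X + Y = 3) = 1/9.
Summing min(X,Y)·P(x,y) over outcomes with X + Y = 3 gives 1/9.
E[min(X, Y) | X + Y = 3] = (1/9) / (1/9) = 1.

1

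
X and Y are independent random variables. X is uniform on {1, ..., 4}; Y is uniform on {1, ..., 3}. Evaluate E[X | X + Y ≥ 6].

P(X + Y ≥ 6) = 1/4.
Summing X·P(x,y) over outcomes with X + Y ≥ 6 gives 11/12.
E[X | X + Y ≥ 6] = (11/12) / (1/4) = 11/3.

11/3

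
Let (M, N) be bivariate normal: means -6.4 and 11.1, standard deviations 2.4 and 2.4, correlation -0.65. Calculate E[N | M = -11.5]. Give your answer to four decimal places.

The regression of N on M has slope ρ·σ_N/σ_M and passes through (μ_M, μ_N).
E[N | M=-11.5] = 11.1 + (-0.65)·(2.4/2.4)·(-11.5 − (-6.4)) = 11.1 + (-0.65)·(-5.1) = 14.4150.

14.4150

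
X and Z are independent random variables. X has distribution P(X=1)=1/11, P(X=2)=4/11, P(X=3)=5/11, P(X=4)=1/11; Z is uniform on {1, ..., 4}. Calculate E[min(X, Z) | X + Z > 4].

67/28

P(X + Z > 4) = 7/11.
Summing min(X,Z)·P(x,y) over outcomes with X + Z > 4 gives 67/44.
E[min(X, Z) | X + Z > 4] = (67/44) / (7/11) = 67/28.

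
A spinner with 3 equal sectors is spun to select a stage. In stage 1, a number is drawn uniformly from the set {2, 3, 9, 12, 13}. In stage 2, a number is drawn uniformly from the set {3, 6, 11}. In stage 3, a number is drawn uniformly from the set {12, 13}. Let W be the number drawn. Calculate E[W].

E[W | stage 1] = (2+3+9+12+13)/5 = 39/5.
E[W | stage 2] = (3+6+11)/3 = 20/3.
E[W | stage 3] = (12+13)/2 = 25/2.
E[W] = (1/3)·(39/5) + (1/3)·(20/3) + (1/3)·(25/2) = 809/90.

809/90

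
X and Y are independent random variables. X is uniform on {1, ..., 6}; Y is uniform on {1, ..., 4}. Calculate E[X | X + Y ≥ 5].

P(X + Y ≥ 5) = 3/4.
Summing X·P(x,y) over outcomes with X + Y ≥ 5 gives 37/12.
E[X | X + Y ≥ 5] = (37/12) / (3/4) = 37/9.

37/9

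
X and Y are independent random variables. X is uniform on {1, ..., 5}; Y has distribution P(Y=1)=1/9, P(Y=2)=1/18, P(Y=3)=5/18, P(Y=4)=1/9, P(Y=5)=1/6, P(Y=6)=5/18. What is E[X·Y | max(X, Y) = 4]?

39/4

P(max(X, Y) = 4) = 8/45.
Summing XY·P(x,y) over outcomes with max(X, Y) = 4 gives 26/15.
E[X·Y | max(X, Y) = 4] = (26/15) / (8/45) = 39/4.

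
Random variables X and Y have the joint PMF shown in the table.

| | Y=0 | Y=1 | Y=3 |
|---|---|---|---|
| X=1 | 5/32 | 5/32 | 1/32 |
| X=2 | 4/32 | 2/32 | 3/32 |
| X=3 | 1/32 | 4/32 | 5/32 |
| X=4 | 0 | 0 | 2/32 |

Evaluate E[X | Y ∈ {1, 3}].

P(Y ∈ {1, 3}) = 11/16.
Summing X·P(X=x,Y=y) over the conditioning event gives 51/32.
E[X | Y ∈ {1, 3}] = (51/32) / (11/16) = 51/22.

51/22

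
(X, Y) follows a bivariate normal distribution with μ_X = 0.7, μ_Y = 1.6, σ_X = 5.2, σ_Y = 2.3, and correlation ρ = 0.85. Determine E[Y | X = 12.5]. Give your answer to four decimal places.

6.0363

For a bivariate normal, E[Y | X=x] = μ_Y + ρ·(σ_Y/σ_X)·(x − μ_X).
E[Y | X=12.5] = 1.6 + (0.85)·(2.3/5.2)·(12.5 − (0.7)) = 1.6 + (0.37596)·(11.8) = 6.0363.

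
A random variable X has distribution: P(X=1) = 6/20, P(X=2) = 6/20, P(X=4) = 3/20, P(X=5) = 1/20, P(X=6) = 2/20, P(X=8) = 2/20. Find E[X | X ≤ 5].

P(X ≤ 5) = 4/5.
Σ over the event: 1·3/10 + 2·3/10 + 4·3/20 + 5·1/20 = 7/4.
E[X | X ≤ 5] = (7/4) / (4/5) = 35/16.

35/16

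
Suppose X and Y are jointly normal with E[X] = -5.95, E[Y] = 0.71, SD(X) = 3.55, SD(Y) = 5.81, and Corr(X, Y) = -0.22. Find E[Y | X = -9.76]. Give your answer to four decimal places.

The regression of Y on X has slope ρ·σ_Y/σ_X and passes through (μ_X, μ_Y).
E[Y | X=-9.76] = 0.71 + (-0.22)·(5.81/3.55)·(-9.76 − (-5.95)) = 0.71 + (-0.36006)·(-3.81) = 2.0818.

2.0818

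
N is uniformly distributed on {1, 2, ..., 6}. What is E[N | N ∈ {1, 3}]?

P(N ∈ {1, 3}) = 1/3.
Σ over the event: 1·1/6 + 3·1/6 = 2/3.
E[N | N ∈ {1, 3}] = (2/3) / (1/3) = 2.

2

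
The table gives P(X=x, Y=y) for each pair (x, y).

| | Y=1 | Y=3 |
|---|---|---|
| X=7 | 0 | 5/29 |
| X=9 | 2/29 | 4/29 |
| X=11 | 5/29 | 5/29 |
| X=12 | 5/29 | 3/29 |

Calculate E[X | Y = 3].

162/17

P(Y = 3) = 17/29.
Σ X·P over the event = 7·(5/29) + 9·(4/29) + 11·(5/29) + 12·(3/29) = 162/29.
E[X | Y = 3] = (162/29) / (17/29) = 162/17.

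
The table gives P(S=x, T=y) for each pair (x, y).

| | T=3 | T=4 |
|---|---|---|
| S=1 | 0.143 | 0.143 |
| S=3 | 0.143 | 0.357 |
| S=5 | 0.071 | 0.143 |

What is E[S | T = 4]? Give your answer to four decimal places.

P(T = 4) = 0.643.
Σ S·P over the event = 1·(0.143) + 3·(0.357) + 5·(0.143) = 1.929.
E[S | T = 4] = (1.929) / (0.643) = 3.0000.

3.0000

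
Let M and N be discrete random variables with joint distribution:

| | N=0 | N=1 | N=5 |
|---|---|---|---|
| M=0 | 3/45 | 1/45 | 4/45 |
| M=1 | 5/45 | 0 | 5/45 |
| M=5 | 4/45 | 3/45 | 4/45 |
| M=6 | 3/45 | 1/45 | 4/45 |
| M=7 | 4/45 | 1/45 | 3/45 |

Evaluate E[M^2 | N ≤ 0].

409/19

P(N ≤ 0) = 19/45.
Σ M^2·P over the event = 0·(3/45) + 1·(5/45) + 25·(4/45) + 36·(3/45) + 49·(4/45) = 409/45.
E[M^2 | N ≤ 0] = (409/45) / (19/45) = 409/19.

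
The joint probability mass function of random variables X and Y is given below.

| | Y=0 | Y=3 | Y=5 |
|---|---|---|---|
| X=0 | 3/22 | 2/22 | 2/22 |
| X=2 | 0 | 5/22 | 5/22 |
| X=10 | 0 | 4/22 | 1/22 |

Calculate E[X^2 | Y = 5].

P(Y = 5) = 4/11.
Σ X^2·P over the event = 0·(2/22) + 4·(5/22) + 100·(1/22) = 60/11.
E[X^2 | Y = 5] = (60/11) / (4/11) = 15.

15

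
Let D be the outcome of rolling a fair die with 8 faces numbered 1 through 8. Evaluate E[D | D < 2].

Given D < 2, D is equally likely to be any of {1}.
E[D | D < 2] = (1) / 1 = 1.

1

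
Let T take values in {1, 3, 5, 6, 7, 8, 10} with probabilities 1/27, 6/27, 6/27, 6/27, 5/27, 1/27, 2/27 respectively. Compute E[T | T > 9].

10

P(T > 9) = 2/27.
Σ over the event: 10·2/27 = 20/27.
E[T | T > 9] = (20/27) / (2/27) = 10.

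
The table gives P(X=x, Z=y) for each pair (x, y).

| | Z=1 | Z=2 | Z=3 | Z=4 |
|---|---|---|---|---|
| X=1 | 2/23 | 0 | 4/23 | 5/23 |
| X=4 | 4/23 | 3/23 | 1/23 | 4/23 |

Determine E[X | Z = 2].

P(Z = 2) = 3/23.
Σ X·P over the event = 4·(3/23) = 12/23.
E[X | Z = 2] = (12/23) / (3/23) = 4.

4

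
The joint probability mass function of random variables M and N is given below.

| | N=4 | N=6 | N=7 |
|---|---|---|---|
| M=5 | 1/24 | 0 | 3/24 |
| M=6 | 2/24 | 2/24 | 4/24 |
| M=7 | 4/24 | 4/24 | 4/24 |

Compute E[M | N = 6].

20/3

P(N = 6) = 1/4.
Σ M·P over the event = 6·(2/24) + 7·(4/24) = 5/3.
E[M | N = 6] = (5/3) / (1/4) = 20/3.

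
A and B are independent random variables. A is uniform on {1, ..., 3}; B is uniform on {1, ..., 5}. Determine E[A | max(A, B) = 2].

Outcomes with max(A, B) = 2: (1,2), (2,1), (2,2), each with probability 1/15.
E[A | max(A, B) = 2] = (1 + 2 + 2) / 3 = 5/3.

5/3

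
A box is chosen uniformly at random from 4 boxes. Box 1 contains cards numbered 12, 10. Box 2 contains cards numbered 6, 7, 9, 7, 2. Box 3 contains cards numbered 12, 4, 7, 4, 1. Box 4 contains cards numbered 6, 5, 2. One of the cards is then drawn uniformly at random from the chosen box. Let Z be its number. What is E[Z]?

E[Z | box 1] = (12+10)/2 = 11.
E[Z | box 2] = (6+7+9+7+2)/5 = 31/5.
E[Z | box 3] = (12+4+7+4+1)/5 = 28/5.
E[Z | box 4] = (6+5+2)/3 = 13/3.
E[Z] = (1/4)·(11) + (1/4)·(31/5) + (1/4)·(28/5) + (1/4)·(13/3) = 407/60.

407/60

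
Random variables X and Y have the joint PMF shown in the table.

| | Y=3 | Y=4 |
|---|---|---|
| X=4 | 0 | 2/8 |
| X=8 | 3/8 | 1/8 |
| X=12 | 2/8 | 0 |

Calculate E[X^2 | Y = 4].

P(Y = 4) = 3/8.
Σ X^2·P over the event = 16·(2/8) + 64·(1/8) = 12.
E[X^2 | Y = 4] = (12) / (3/8) = 32.

32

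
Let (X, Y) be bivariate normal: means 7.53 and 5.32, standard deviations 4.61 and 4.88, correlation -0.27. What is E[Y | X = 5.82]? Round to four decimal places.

The regression of Y on X has slope ρ·σ_Y/σ_X and passes through (μ_X, μ_Y).
E[Y | X=5.82] = 5.32 + (-0.27)·(4.88/4.61)·(5.82 − (7.53)) = 5.32 + (-0.28581)·(-1.71) = 5.8087.

5.8087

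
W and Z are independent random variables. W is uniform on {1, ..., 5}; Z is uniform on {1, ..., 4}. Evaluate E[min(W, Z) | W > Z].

Outcomes with W > Z: (2,1), (3,1), (3,2), (4,1), (4,2), (4,3), (5,1), (5,2), (5,3), (5,4), each with probability 1/20.
E[min(W, Z) | W > Z] = (1 + 1 + 2 + 1 + 2 + 3 + 1 + 2 + 3 + 4) / 10 = 2.

2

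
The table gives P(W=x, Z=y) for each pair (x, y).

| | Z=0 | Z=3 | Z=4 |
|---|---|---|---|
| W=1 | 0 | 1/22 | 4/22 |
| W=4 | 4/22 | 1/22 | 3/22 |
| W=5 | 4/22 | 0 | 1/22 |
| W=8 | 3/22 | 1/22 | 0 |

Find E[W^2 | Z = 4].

P(Z = 4) = 4/11.
Σ W^2·P over the event = 1·(4/22) + 16·(3/22) + 25·(1/22) = 7/2.
E[W^2 | Z = 4] = (7/2) / (4/11) = 77/8.

77/8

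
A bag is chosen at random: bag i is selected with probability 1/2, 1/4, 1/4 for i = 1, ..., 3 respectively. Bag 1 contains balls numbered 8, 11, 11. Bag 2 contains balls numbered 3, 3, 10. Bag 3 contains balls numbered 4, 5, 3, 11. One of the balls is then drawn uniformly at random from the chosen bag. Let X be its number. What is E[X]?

373/48

E[X | bag 1] = (8+11+11)/3 = 10.
E[X | bag 2] = (3+3+10)/3 = 16/3.
E[X | bag 3] = (4+5+3+11)/4 = 23/4.
E[X] = (1/2)·(10) + (1/4)·(16/3) + (1/4)·(23/4) = 373/48.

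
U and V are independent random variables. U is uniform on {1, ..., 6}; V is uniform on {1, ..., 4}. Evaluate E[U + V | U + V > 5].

52/7

P(U + V > 5) = 7/12.
Summing (U+V)·P(x,y) over outcomes with U + V > 5 gives 13/3.
E[U + V | U + V > 5] = (13/3) / (7/12) = 52/7.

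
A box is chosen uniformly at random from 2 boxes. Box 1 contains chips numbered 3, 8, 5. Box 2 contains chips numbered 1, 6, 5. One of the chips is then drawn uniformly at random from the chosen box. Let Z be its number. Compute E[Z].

E[Z | box 1] = (3+8+5)/3 = 16/3.
E[Z | box 2] = (1+6+5)/3 = 4.
E[Z] = (1/2)·(16/3) + (1/2)·(4) = 14/3.

14/3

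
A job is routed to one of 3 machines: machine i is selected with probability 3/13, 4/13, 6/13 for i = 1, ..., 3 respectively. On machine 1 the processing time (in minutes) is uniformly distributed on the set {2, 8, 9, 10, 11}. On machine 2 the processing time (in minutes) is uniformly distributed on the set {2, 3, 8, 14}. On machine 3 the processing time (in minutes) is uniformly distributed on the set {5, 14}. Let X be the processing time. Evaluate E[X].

E[X | machine 1] = (2+8+9+10+11)/5 = 8.
E[X | machine 2] = (2+3+8+14)/4 = 27/4.
E[X | machine 3] = (5+14)/2 = 19/2.
E[X] = (3/13)·(8) + (4/13)·(27/4) + (6/13)·(19/2) = 108/13.

108/13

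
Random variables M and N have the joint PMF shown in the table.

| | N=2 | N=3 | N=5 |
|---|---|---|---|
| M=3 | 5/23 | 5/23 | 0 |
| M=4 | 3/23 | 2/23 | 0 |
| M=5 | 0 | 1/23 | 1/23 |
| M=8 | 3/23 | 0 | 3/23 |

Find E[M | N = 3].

7/2

P(N = 3) = 8/23.
Σ M·P over the event = 3·(5/23) + 4·(2/23) + 5·(1/23) = 28/23.
E[M | N = 3] = (28/23) / (8/23) = 7/2.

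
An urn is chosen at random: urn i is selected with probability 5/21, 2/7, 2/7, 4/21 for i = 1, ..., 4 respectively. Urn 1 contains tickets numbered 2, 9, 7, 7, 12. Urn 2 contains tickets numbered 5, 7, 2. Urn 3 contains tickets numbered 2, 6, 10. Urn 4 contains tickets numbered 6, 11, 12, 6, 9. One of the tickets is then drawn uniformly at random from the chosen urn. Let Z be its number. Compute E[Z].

E[Z | urn 1] = (2+9+7+7+12)/5 = 37/5.
E[Z | urn 2] = (5+7+2)/3 = 14/3.
E[Z | urn 3] = (2+6+10)/3 = 6.
E[Z | urn 4] = (6+11+12+6+9)/5 = 44/5.
E[Z] = (5/21)·(37/5) + (2/7)·(14/3) + (2/7)·(6) + (4/21)·(44/5) = 227/35.

227/35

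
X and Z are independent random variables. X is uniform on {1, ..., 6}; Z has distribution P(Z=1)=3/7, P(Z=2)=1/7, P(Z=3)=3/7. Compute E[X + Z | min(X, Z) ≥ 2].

27/4

P(min(X, Z) ≥ 2) = 10/21.
Summing (X+Z)·P(x,y) over outcomes with min(X, Z) ≥ 2 gives 45/14.
E[X + Z | min(X, Z) ≥ 2] = (45/14) / (10/21) = 27/4.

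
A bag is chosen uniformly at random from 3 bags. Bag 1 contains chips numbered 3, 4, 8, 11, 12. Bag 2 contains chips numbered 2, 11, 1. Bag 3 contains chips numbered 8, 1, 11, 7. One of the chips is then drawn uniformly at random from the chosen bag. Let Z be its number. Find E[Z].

1141/180

E[Z | bag 1] = (3+4+8+11+12)/5 = 38/5.
E[Z | bag 2] = (2+11+1)/3 = 14/3.
E[Z | bag 3] = (8+1+11+7)/4 = 27/4.
E[Z] = (1/3)·(38/5) + (1/3)·(14/3) + (1/3)·(27/4) = 1141/180.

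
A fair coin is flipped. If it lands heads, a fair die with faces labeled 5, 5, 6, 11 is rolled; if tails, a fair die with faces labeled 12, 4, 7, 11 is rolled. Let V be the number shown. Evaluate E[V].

E[V | heads] = (5+5+6+11)/4 = 27/4.
E[V | tails] = (12+4+7+11)/4 = 17/2.
E[V] = (1/2)·(27/4) + (1/2)·(17/2) = 61/8.

61/8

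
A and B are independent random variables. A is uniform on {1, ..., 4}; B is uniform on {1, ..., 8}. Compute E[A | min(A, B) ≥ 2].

3

P(min(A, B) ≥ 2) = 21/32.
Summing A·P(x,y) over outcomes with min(A, B) ≥ 2 gives 63/32.
E[A | min(A, B) ≥ 2] = (63/32) / (21/32) = 3.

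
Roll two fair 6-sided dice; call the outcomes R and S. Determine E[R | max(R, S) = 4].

22/7

Outcomes with max(R, S) = 4: (1,4), (2,4), (3,4), (4,1), (4,2), (4,3), (4,4), each with probability 1/36.
E[R | max(R, S) = 4] = (1 + 2 + 3 + 4 + 4 + 4 + 4) / 7 = 22/7.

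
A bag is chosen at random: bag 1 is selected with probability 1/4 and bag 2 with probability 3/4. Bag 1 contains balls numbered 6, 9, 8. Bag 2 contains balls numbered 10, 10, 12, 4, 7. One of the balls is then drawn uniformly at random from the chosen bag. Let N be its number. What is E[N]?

E[N | bag 1] = (6+9+8)/3 = 23/3.
E[N | bag 2] = (10+10+12+4+7)/5 = 43/5.
E[N] = (1/4)·(23/3) + (3/4)·(43/5) = 251/30.

251/30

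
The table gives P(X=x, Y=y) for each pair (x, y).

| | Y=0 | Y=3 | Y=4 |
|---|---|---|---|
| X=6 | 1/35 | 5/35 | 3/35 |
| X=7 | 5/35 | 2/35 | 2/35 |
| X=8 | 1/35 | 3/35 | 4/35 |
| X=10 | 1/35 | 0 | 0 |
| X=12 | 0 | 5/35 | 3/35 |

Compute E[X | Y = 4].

P(Y = 4) = 12/35.
Σ X·P over the event = 6·(3/35) + 7·(2/35) + 8·(4/35) + 12·(3/35) = 20/7.
E[X | Y = 4] = (20/7) / (12/35) = 25/3.

25/3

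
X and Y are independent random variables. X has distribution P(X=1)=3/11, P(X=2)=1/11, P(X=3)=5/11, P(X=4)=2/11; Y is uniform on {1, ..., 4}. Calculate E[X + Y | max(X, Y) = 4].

108/17

P(max(X, Y) = 4) = 17/44.
Summing (X+Y)·P(x,y) over outcomes with max(X, Y) = 4 gives 27/11.
E[X + Y | max(X, Y) = 4] = (27/11) / (17/44) = 108/17.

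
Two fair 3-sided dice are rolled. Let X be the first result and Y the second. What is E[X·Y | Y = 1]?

2

Outcomes with Y = 1: (1,1), (2,1), (3,1), each with probability 1/9.
E[X·Y | Y = 1] = (1 + 2 + 3) / 3 = 2.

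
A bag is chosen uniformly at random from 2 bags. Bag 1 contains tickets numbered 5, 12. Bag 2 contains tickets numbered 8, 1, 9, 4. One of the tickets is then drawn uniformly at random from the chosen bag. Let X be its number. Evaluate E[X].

7

E[X | bag 1] = (5+12)/2 = 17/2.
E[X | bag 2] = (8+1+9+4)/4 = 11/2.
By the law of total expectation,
E[X] = (1/2)·(17/2) + (1/2)·(11/2) = 7.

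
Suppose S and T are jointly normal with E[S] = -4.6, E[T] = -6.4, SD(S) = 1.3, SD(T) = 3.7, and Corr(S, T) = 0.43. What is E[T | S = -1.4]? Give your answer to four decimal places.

-2.4837

For a bivariate normal, E[T | S=x] = μ_T + ρ·(σ_T/σ_S)·(x − μ_S).
E[T | S=-1.4] = -6.4 + (0.43)·(3.7/1.3)·(-1.4 − (-4.6)) = -6.4 + (1.22385)·(3.2) = -2.4837.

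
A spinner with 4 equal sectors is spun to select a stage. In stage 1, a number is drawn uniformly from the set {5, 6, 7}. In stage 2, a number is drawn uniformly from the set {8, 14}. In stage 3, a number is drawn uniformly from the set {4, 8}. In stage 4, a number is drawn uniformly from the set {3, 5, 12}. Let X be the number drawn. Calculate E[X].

E[X | stage 1] = (5+6+7)/3 = 6.
E[X | stage 2] = (8+14)/2 = 11.
E[X | stage 3] = (4+8)/2 = 6.
E[X | stage 4] = (3+5+12)/3 = 20/3.
E[X] = (1/4)·(6) + (1/4)·(11) + (1/4)·(6) + (1/4)·(20/3) = 89/12.

89/12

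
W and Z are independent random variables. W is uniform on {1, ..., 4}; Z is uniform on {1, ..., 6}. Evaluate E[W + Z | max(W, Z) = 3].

24/5

P(max(W, Z) = 3) = 5/24.
Summing (W+Z)·P(x,y) over outcomes with max(W, Z) = 3 gives 1.
E[W + Z | max(W, Z) = 3] = (1) / (5/24) = 24/5.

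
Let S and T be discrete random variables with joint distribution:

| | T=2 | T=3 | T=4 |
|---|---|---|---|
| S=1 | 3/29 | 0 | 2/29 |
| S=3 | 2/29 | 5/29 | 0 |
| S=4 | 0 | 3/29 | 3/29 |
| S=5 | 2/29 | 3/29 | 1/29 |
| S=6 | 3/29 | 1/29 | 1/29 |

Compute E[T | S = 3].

P(S = 3) = 7/29.
Σ T·P over the event = 2·(2/29) + 3·(5/29) = 19/29.
E[T | S = 3] = (19/29) / (7/29) = 19/7.

19/7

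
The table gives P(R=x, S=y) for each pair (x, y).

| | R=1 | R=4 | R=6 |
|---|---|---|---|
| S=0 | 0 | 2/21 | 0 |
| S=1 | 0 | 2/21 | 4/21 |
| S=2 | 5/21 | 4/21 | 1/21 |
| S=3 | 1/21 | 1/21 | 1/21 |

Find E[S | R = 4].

P(R = 4) = 3/7.
Σ S·P over the event = 0·(2/21) + 1·(2/21) + 2·(4/21) + 3·(1/21) = 13/21.
E[S | R = 4] = (13/21) / (3/7) = 13/9.

13/9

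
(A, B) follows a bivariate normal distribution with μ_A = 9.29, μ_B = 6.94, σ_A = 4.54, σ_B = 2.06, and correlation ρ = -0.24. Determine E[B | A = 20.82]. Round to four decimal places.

The regression of B on A has slope ρ·σ_B/σ_A and passes through (μ_A, μ_B).
E[B | A=20.82] = 6.94 + (-0.24)·(2.06/4.54)·(20.82 − (9.29)) = 6.94 + (-0.1089)·(11.53) = 5.6844.

5.6844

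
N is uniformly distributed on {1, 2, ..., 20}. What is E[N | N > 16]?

37/2

Given N > 16, N is equally likely to be any of {17, 18, 19, 20}.
E[N | N > 16] = (17 + 18 + 19 + 20) / 4 = 37/2.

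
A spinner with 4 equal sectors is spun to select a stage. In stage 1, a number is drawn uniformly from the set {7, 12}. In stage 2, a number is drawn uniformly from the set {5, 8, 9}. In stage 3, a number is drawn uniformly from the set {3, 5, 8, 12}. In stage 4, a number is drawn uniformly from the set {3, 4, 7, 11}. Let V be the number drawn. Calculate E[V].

361/48

E[V | stage 1] = (7+12)/2 = 19/2.
E[V | stage 2] = (5+8+9)/3 = 22/3.
E[V | stage 3] = (3+5+8+12)/4 = 7.
E[V | stage 4] = (3+4+7+11)/4 = 25/4.
By the law of total expectation,
E[V] = (1/4)·(19/2) + (1/4)·(22/3) + (1/4)·(7) + (1/4)·(25/4) = 361/48.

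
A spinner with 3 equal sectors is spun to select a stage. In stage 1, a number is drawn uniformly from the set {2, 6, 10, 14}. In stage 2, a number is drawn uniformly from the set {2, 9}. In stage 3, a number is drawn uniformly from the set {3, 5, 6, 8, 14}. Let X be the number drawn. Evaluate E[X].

E[X | stage 1] = (2+6+10+14)/4 = 8.
E[X | stage 2] = (2+9)/2 = 11/2.
E[X | stage 3] = (3+5+6+8+14)/5 = 36/5.
E[X] = (1/3)·(8) + (1/3)·(11/2) + (1/3)·(36/5) = 69/10.

69/10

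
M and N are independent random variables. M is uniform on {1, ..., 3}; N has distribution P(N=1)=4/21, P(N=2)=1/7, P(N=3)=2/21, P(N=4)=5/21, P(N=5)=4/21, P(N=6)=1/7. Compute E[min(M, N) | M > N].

14/11

P(M > N) = 11/63.
Summing min(M,N)·P(x,y) over outcomes with M > N gives 2/9.
E[min(M, N) | M > N] = (2/9) / (11/63) = 14/11.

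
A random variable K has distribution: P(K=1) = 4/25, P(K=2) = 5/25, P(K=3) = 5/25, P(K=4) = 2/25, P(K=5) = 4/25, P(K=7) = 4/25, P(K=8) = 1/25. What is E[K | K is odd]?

P(K is odd) = 17/25.
Σ over the event: 1·4/25 + 3·1/5 + 5·4/25 + 7·4/25 = 67/25.
E[K | K is odd] = (67/25) / (17/25) = 67/17.

67/17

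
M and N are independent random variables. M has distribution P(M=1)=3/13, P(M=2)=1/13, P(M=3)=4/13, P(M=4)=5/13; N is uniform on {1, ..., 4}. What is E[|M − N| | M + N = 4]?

7/4

P(M + N = 4) = 2/13.
Summing |M−N|·P(x,y) over outcomes with M + N = 4 gives 7/26.
E[|M − N| | M + N = 4] = (7/26) / (2/13) = 7/4.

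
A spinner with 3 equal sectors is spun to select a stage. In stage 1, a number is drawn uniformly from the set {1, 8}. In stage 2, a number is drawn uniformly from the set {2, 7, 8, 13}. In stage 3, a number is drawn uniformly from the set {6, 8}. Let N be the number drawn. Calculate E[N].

19/3

E[N | stage 1] = (1+8)/2 = 9/2.
E[N | stage 2] = (2+7+8+13)/4 = 15/2.
E[N | stage 3] = (6+8)/2 = 7.
E[N] = (1/3)·(9/2) + (1/3)·(15/2) + (1/3)·(7) = 19/3.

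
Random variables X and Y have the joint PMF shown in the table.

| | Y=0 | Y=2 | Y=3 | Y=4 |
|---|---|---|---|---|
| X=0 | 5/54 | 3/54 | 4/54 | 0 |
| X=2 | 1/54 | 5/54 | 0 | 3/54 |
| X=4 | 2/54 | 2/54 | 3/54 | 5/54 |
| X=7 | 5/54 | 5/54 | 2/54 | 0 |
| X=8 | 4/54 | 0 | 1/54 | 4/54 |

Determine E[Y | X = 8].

P(X = 8) = 1/6.
Σ Y·P over the event = 0·(4/54) + 3·(1/54) + 4·(4/54) = 19/54.
E[Y | X = 8] = (19/54) / (1/6) = 19/9.

19/9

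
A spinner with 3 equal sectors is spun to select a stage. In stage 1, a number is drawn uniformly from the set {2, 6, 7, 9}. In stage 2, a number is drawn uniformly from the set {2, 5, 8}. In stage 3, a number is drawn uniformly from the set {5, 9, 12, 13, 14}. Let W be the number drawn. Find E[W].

E[W | stage 1] = (2+6+7+9)/4 = 6.
E[W | stage 2] = (2+5+8)/3 = 5.
E[W | stage 3] = (5+9+12+13+14)/5 = 53/5.
By the law of total expectation,
E[W] = (1/3)·(6) + (1/3)·(5) + (1/3)·(53/5) = 36/5.

36/5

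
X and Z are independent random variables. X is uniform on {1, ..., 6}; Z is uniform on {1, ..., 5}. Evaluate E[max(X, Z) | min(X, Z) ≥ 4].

Outcomes with min(X, Z) ≥ 4: (4,4), (4,5), (5,4), (5,5), (6,4), (6,5), each with probability 1/30.
E[max(X, Z) | min(X, Z) ≥ 4] = (4 + 5 + 5 + 5 + 6 + 6) / 6 = 31/6.

31/6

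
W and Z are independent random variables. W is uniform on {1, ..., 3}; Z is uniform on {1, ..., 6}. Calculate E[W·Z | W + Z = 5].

16/3

Outcomes with W + Z = 5: (1,4), (2,3), (3,2), each with probability 1/18.
E[W·Z | W + Z = 5] = (4 + 6 + 6) / 3 = 16/3.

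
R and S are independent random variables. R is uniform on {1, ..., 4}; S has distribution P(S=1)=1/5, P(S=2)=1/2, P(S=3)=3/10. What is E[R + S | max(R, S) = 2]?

41/12

P(max(R, S) = 2) = 3/10.
Summing (R+S)·P(x,y) over outcomes with max(R, S) = 2 gives 41/40.
E[R + S | max(R, S) = 2] = (41/40) / (3/10) = 41/12.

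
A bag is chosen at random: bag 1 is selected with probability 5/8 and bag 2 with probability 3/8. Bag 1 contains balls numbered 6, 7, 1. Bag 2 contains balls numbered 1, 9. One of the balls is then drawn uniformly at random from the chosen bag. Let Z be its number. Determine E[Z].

E[Z | bag 1] = (6+7+1)/3 = 14/3.
E[Z | bag 2] = (1+9)/2 = 5.
By the law of total expectation,
E[Z] = (5/8)·(14/3) + (3/8)·(5) = 115/24.

115/24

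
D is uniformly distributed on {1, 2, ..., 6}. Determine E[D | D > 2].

Given D > 2, D is equally likely to be any of {3, 4, 5, 6}.
E[D | D > 2] = (3 + 4 + 5 + 6) / 4 = 9/2.

9/2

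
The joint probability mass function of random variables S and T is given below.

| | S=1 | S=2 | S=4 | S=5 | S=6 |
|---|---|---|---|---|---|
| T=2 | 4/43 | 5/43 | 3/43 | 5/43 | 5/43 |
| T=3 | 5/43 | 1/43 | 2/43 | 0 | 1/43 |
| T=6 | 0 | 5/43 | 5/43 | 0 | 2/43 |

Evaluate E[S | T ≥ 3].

P(T ≥ 3) = 21/43.
Σ S·P over the event = 1·(5/43) + 2·(1/43) + 2·(5/43) + 4·(2/43) + 4·(5/43) + 6·(1/43) + 6·(2/43) = 63/43.
E[S | T ≥ 3] = (63/43) / (21/43) = 3.

3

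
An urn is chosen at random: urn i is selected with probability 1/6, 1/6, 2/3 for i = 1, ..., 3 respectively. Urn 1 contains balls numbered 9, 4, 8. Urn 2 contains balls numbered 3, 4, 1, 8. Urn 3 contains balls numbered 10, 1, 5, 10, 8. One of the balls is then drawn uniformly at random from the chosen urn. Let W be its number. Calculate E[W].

191/30

E[W | urn 1] = (9+4+8)/3 = 7.
E[W | urn 2] = (3+4+1+8)/4 = 4.
E[W | urn 3] = (10+1+5+10+8)/5 = 34/5.
By the law of total expectation,
E[W] = (1/6)·(7) + (1/6)·(4) + (2/3)·(34/5) = 191/30.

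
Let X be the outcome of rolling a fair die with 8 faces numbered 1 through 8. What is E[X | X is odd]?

4

Given X is odd, X is equally likely to be any of {1, 3, 5, 7}.
E[X | X is odd] = (1 + 3 + 5 + 7) / 4 = 4.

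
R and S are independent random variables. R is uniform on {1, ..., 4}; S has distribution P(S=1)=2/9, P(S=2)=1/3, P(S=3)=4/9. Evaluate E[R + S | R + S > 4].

P(R + S > 4) = 5/9.
Summing (R+S)·P(x,y) over outcomes with R + S > 4 gives 115/36.
E[R + S | R + S > 4] = (115/36) / (5/9) = 23/4.

23/4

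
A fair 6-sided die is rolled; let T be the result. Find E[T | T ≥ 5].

Given T ≥ 5, T is equally likely to be any of {5, 6}.
E[T | T ≥ 5] = (5 + 6) / 2 = 11/2.

11/2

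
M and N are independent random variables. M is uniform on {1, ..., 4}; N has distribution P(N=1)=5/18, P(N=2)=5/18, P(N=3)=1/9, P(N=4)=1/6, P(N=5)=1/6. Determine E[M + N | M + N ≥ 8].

25/3

P(M + N ≥ 8) = 1/8.
Summing (M+N)·P(x,y) over outcomes with M + N ≥ 8 gives 25/24.
E[M + N | M + N ≥ 8] = (25/24) / (1/8) = 25/3.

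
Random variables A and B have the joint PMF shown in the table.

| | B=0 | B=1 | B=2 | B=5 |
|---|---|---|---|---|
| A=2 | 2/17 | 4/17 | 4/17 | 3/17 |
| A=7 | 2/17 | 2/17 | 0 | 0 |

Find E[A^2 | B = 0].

53/2

P(B = 0) = 4/17.
Summing A^2·P(A=x,B=y) over the conditioning event gives 106/17.
E[A^2 | B = 0] = (106/17) / (4/17) = 53/2.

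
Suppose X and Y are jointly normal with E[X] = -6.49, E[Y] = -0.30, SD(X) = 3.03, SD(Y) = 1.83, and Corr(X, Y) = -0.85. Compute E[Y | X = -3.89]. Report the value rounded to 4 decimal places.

-1.6348

E[Y | X=x] = μ_Y + ρ(σ_Y/σ_X)(x − μ_X) for jointly normal variables.
E[Y | X=-3.89] = -0.30 + (-0.85)·(1.83/3.03)·(-3.89 − (-6.49)) = -0.30 + (-0.51337)·(2.6) = -1.6348.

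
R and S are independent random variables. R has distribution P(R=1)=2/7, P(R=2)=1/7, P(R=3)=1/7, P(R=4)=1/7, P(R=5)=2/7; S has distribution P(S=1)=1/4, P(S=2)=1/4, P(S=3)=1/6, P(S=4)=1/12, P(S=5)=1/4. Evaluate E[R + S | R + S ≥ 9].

P(R + S ≥ 9) = 11/84.
Summing (R+S)·P(x,y) over outcomes with R + S ≥ 9 gives 5/4.
E[R + S | R + S ≥ 9] = (5/4) / (11/84) = 105/11.

105/11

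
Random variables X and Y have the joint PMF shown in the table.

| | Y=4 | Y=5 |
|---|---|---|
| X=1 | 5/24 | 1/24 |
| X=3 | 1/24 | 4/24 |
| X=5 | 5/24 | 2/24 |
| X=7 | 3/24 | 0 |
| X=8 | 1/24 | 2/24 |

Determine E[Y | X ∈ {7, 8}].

P(X ∈ {7, 8}) = 1/4.
Σ Y·P over the event = 4·(3/24) + 4·(1/24) + 5·(2/24) = 13/12.
E[Y | X ∈ {7, 8}] = (13/12) / (1/4) = 13/3.

13/3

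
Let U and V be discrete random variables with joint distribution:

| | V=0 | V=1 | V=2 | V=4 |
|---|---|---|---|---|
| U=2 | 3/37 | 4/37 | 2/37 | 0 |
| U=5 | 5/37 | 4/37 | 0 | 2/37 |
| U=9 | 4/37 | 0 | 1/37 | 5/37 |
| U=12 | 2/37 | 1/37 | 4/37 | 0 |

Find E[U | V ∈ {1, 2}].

101/16

P(V ∈ {1, 2}) = 16/37.
Summing U·P(U=x,V=y) over the conditioning event gives 101/37.
E[U | V ∈ {1, 2}] = (101/37) / (16/37) = 101/16.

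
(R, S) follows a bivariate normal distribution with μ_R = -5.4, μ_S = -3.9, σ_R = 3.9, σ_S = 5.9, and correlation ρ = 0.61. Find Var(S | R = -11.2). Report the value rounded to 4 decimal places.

Var(S | R=x) = (1 − ρ²)·σ_S².
Var(S | R=-11.2) = (5.9)²·(1 − (0.61)²) = 34.81·0.6279 = 21.8572.

21.8572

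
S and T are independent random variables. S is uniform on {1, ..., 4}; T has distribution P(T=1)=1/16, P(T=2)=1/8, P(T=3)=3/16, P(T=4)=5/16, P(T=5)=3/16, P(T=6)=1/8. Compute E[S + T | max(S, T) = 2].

17/5

P(max(S, T) = 2) = 5/64.
Summing (S+T)·P(x,y) over outcomes with max(S, T) = 2 gives 17/64.
E[S + T | max(S, T) = 2] = (17/64) / (5/64) = 17/5.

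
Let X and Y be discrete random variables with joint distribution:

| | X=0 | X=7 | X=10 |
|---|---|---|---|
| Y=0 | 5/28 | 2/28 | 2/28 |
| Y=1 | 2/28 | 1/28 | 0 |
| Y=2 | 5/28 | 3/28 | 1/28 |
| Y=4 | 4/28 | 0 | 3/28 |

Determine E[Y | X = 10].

P(X = 10) = 3/14.
Σ Y·P over the event = 0·(2/28) + 2·(1/28) + 4·(3/28) = 1/2.
E[Y | X = 10] = (1/2) / (3/14) = 7/3.

7/3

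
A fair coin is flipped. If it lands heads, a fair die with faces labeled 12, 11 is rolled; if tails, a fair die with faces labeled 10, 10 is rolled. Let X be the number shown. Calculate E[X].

43/4

E[X | heads] = (12+11)/2 = 23/2.
E[X | tails] = (10+10)/2 = 10.
E[X] = (1/2)·(23/2) + (1/2)·(10) = 43/4.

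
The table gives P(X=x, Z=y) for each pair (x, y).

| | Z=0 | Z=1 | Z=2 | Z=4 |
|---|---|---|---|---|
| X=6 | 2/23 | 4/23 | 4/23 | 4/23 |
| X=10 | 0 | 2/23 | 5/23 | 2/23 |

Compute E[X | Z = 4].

22/3

P(Z = 4) = 6/23.
Σ X·P over the event = 6·(4/23) + 10·(2/23) = 44/23.
E[X | Z = 4] = (44/23) / (6/23) = 22/3.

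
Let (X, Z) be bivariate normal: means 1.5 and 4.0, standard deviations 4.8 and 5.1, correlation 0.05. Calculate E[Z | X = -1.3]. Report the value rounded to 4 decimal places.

E[Z | X=x] = μ_Z + ρ(σ_Z/σ_X)(x − μ_X) for jointly normal variables.
E[Z | X=-1.3] = 4.0 + (0.05)·(5.1/4.8)·(-1.3 − (1.5)) = 4.0 + (0.053125)·(-2.8) = 3.8513.

3.8513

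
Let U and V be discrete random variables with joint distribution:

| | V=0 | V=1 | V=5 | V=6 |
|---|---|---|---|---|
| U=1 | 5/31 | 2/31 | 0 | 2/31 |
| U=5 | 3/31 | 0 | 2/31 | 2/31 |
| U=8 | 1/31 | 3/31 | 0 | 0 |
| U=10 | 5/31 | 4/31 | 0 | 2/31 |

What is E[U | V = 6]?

16/3

P(V = 6) = 6/31.
Σ U·P over the event = 1·(2/31) + 5·(2/31) + 10·(2/31) = 32/31.
E[U | V = 6] = (32/31) / (6/31) = 16/3.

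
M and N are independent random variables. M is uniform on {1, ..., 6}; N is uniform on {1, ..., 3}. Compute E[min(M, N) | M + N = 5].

P(M + N = 5) = 1/6.
Summing min(M,N)·P(x,y) over outcomes with M + N = 5 gives 5/18.
E[min(M, N) | M + N = 5] = (5/18) / (1/6) = 5/3.

5/3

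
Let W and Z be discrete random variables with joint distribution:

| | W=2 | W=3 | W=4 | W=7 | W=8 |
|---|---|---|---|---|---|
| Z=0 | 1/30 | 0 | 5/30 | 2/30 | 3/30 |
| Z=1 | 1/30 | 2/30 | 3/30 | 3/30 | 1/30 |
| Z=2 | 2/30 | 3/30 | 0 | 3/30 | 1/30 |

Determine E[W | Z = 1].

P(Z = 1) = 1/3.
Σ W·P over the event = 2·(1/30) + 3·(2/30) + 4·(3/30) + 7·(3/30) + 8·(1/30) = 49/30.
E[W | Z = 1] = (49/30) / (1/3) = 49/10.

49/10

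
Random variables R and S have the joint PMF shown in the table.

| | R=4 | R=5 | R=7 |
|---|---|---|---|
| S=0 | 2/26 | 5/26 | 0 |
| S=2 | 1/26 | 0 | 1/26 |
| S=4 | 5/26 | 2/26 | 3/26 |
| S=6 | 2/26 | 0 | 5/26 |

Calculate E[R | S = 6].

43/7

P(S = 6) = 7/26.
Σ R·P over the event = 4·(2/26) + 7·(5/26) = 43/26.
E[R | S = 6] = (43/26) / (7/26) = 43/7.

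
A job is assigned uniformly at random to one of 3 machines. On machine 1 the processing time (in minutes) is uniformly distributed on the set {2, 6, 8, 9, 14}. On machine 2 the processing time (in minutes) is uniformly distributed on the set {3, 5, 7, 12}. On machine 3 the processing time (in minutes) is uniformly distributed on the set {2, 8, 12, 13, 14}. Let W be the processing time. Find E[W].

E[W | machine 1] = (2+6+8+9+14)/5 = 39/5.
E[W | machine 2] = (3+5+7+12)/4 = 27/4.
E[W | machine 3] = (2+8+12+13+14)/5 = 49/5.
E[W] = (1/3)·(39/5) + (1/3)·(27/4) + (1/3)·(49/5) = 487/60.

487/60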